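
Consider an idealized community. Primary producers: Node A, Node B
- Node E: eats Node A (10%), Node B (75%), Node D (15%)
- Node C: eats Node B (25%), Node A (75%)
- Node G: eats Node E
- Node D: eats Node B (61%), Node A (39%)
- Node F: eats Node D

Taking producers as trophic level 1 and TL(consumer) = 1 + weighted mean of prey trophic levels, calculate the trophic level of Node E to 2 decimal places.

2.15

Node C: 1 + (0.25×1 + 0.75×1) = 2
Node D: 1 + (0.61×1 + 0.39×1) = 2
Node E: 1 + (0.1×1 + 0.75×1 + 0.15×2) = 2.15
Node F: 1 + 2 = 3
Node G: 1 + 2.15 = 3.15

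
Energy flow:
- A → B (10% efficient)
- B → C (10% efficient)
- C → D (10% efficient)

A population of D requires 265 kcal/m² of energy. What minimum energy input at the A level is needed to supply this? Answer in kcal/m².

265000 kcal/m²

Cumulative transfer efficiency: 0.1 × 0.1 × 0.1 = 0.001
A energy = 265 / 0.001 = 265000 kcal/m²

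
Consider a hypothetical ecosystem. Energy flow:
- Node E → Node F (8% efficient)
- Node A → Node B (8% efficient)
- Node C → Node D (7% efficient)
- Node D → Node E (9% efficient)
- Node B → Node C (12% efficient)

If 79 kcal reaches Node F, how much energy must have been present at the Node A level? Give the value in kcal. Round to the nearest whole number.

Cumulative transfer efficiency: 0.08 × 0.12 × 0.07 × 0.09 × 0.08 = 0.0000048384
Node A energy = 79 / 0.0000048384 = 16327712 kcal

16327712 kcal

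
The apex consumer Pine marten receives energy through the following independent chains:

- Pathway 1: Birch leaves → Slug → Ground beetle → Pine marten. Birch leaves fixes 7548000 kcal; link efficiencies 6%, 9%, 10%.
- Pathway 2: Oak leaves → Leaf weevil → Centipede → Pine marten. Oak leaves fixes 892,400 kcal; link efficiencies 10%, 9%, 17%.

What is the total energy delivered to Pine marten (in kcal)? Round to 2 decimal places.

5441.29 kcal

Pathway 1: 7548000 × 0.06 × 0.09 × 0.1 = 4075.92 kcal
Pathway 2: 892400 × 0.1 × 0.09 × 0.17 = 1365.372 kcal
Total at Pine marten: 4075.92 + 1365.372 = 5441.292 kcal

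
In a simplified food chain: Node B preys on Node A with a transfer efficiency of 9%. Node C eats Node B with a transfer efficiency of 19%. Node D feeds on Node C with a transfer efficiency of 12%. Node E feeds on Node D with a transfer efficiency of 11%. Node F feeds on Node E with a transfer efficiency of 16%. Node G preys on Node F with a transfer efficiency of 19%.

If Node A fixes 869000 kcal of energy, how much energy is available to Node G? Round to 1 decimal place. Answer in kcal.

Node B: 869000 × 0.09 = 78210 kcal
Node C: 78210 × 0.19 = 14859.9 kcal
Node D: 14859.9 × 0.12 = 1783.188 kcal
Node E: 1783.188 × 0.11 = 196.15068 kcal
Node F: 196.15068 × 0.16 = 31.3841088 kcal
Node G: 31.3841088 × 0.19 = 5.962980672 kcal

6.0 kcal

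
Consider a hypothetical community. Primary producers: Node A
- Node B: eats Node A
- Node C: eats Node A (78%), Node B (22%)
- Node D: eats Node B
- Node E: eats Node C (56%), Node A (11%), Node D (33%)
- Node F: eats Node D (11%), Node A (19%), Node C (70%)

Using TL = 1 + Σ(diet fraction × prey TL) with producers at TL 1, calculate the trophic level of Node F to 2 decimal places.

Node B: 1 + 1 = 2
Node C: 1 + (0.78×1 + 0.22×2) = 2.22
Node D: 1 + 2 = 3
Node E: 1 + (0.56×2.22 + 0.11×1 + 0.33×3) = 3.3432
Node F: 1 + (0.11×3 + 0.19×1 + 0.7×2.22) = 3.074

3.07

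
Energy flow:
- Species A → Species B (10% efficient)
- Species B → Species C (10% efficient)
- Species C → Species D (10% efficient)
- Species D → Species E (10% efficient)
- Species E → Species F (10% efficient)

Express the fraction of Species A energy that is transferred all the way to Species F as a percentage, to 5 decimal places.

Product of link efficiencies: 0.1 × 0.1 × 0.1 × 0.1 × 0.1 = 0.00001
As a percentage: 0.00001 × 100 = 0.00100%

0.00100%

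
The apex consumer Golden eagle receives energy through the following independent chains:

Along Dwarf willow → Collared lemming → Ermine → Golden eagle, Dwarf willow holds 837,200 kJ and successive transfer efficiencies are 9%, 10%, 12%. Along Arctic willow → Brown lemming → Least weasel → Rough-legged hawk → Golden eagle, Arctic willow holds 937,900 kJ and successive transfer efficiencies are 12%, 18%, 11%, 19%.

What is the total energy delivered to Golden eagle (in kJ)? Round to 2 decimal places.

1327.58 kJ

Via Dwarf willow: 837200 × 0.09 × 0.1 × 0.12 = 904.176 kJ
Via Arctic willow: 937900 × 0.12 × 0.18 × 0.11 × 0.19 = 423.405576 kJ
Total at Golden eagle: 904.176 + 423.405576 = 1327.581576 kJ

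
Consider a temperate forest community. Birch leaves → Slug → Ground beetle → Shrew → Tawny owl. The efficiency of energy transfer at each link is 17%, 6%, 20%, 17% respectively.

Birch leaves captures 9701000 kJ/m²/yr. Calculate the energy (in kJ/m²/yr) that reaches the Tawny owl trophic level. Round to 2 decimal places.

Slug: 9701000 × 0.17 = 1649170 kJ/m²/yr
Ground beetle: 1649170 × 0.06 = 98950.2 kJ/m²/yr
Shrew: 98950.2 × 0.2 = 19790.04 kJ/m²/yr
Tawny owl: 19790.04 × 0.17 = 3364.3068 kJ/m²/yr

3364.31 kJ/m²/yr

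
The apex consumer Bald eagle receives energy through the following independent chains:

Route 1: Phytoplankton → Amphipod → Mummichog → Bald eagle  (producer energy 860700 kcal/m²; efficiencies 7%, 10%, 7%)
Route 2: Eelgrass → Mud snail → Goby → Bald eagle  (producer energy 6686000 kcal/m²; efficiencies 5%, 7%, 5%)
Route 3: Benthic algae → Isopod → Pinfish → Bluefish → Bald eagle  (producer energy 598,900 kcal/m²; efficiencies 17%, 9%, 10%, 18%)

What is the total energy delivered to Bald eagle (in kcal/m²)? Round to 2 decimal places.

Route 1: 860700 × 0.07 × 0.1 × 0.07 = 421.743 kcal/m²
Route 2: 6686000 × 0.05 × 0.07 × 0.05 = 1170.05 kcal/m²
Route 3: 598900 × 0.17 × 0.09 × 0.1 × 0.18 = 164.93706 kcal/m²
Total at Bald eagle: 421.743 + 1170.05 + 164.93706 = 1756.73006 kcal/m²

1756.73 kcal/m²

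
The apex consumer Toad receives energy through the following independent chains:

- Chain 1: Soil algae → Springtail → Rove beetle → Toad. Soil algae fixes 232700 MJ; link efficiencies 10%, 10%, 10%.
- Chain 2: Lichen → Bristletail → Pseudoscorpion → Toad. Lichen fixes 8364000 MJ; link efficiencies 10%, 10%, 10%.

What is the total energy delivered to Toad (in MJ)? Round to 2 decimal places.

Chain 1: 232700 × 0.1 × 0.1 × 0.1 = 232.7 MJ
Chain 2: 8364000 × 0.1 × 0.1 × 0.1 = 8364 MJ
Total at Toad: 232.7 + 8364 = 8596.7 MJ

8596.70 MJ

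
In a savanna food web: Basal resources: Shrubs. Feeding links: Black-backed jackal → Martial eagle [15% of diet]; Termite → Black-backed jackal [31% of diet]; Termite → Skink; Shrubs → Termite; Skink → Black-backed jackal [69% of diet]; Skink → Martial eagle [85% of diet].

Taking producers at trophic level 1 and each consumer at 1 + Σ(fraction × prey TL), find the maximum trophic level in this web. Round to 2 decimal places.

4.10

Termite: 1 + 1 = 2
Skink: 1 + 2 = 3
Black-backed jackal: 1 + (0.31×2 + 0.69×3) = 3.69
Martial eagle: 1 + (0.15×3.69 + 0.85×3) = 4.1035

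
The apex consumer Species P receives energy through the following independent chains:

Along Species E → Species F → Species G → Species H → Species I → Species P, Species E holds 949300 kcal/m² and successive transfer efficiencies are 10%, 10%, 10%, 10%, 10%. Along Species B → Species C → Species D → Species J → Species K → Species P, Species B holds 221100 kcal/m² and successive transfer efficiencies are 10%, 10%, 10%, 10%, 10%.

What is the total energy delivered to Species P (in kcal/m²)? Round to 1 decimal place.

Via Species E: 949300 × 0.1 × 0.1 × 0.1 × 0.1 × 0.1 = 9.493 kcal/m²
Via Species B: 221100 × 0.1 × 0.1 × 0.1 × 0.1 × 0.1 = 2.211 kcal/m²
Total at Species P: 9.493 + 2.211 = 11.704 kcal/m²

11.7 kcal/m²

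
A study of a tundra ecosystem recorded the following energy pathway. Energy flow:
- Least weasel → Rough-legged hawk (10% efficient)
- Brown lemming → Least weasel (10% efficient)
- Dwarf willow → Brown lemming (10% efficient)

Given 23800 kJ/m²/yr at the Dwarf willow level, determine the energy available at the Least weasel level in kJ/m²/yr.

Brown lemming: 23800 × 0.1 = 2380 kJ/m²/yr
Least weasel: 2380 × 0.1 = 238 kJ/m²/yr

238 kJ/m²/yr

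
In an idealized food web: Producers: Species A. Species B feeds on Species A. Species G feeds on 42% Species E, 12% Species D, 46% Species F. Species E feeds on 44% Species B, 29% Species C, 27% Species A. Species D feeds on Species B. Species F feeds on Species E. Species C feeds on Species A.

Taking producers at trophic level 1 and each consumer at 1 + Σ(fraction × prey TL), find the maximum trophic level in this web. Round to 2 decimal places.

4.22

Species B: 1 + 1 = 2
Species C: 1 + 1 = 2
Species D: 1 + 2 = 3
Species E: 1 + (0.44×2 + 0.29×2 + 0.27×1) = 2.73
Species F: 1 + 2.73 = 3.73
Species G: 1 + (0.42×2.73 + 0.12×3 + 0.46×3.73) = 4.2224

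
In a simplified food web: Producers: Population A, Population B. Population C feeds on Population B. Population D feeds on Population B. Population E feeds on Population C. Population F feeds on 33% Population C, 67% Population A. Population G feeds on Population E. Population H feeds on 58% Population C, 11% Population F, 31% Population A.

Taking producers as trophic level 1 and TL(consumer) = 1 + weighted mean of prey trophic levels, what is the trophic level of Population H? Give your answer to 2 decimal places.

Population C: 1 + 1 = 2
Population D: 1 + 1 = 2
Population E: 1 + 2 = 3
Population F: 1 + (0.33×2 + 0.67×1) = 2.33
Population G: 1 + 3 = 4
Population H: 1 + (0.58×2 + 0.11×2.33 + 0.31×1) = 2.7263

2.73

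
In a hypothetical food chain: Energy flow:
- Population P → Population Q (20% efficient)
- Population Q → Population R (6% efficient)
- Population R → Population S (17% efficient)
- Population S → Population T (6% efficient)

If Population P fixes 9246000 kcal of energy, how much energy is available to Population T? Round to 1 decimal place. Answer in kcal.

Population Q: 9246000 × 0.2 = 1849200 kcal
Population R: 1849200 × 0.06 = 110952 kcal
Population S: 110952 × 0.17 = 18861.84 kcal
Population T: 18861.84 × 0.06 = 1131.7104 kcal

1131.7 kcal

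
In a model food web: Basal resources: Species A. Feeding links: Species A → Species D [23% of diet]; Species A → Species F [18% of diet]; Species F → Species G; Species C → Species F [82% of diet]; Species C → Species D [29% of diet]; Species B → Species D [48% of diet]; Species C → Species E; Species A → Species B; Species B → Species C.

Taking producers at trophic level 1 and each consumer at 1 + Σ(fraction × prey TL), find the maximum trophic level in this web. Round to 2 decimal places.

Species B: 1 + 1 = 2
Species C: 1 + 2 = 3
Species D: 1 + (0.48×2 + 0.29×3 + 0.23×1) = 3.06
Species E: 1 + 3 = 4
Species F: 1 + (0.18×1 + 0.82×3) = 3.64
Species G: 1 + 3.64 = 4.64

4.64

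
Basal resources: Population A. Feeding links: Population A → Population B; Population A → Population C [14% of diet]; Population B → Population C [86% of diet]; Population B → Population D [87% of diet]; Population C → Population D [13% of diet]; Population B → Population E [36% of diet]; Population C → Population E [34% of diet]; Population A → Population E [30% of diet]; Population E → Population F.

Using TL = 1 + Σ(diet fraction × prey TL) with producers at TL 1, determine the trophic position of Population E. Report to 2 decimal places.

Population B: 1 + 1 = 2
Population C: 1 + (0.14×1 + 0.86×2) = 2.86
Population D: 1 + (0.87×2 + 0.13×2.86) = 3.1118
Population E: 1 + (0.36×2 + 0.34×2.86 + 0.3×1) = 2.9924
Population F: 1 + 2.9924 = 3.9924

2.99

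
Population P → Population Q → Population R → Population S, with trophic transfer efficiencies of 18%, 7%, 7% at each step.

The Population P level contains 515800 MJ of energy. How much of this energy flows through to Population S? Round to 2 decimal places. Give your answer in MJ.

Population Q: 515800 × 0.18 = 92844 MJ
Population R: 92844 × 0.07 = 6499.08 MJ
Population S: 6499.08 × 0.07 = 454.9356 MJ

454.94 MJ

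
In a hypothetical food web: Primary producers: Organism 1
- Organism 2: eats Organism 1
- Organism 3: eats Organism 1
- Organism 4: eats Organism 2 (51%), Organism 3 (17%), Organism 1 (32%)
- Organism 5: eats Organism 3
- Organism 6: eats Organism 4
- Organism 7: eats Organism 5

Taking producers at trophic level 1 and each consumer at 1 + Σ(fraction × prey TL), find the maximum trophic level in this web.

4

Organism 2: 1 + 1 = 2
Organism 3: 1 + 1 = 2
Organism 4: 1 + (0.51×2 + 0.17×2 + 0.32×1) = 2.68
Organism 5: 1 + 2 = 3
Organism 6: 1 + 2.68 = 3.68
Organism 7: 1 + 3 = 4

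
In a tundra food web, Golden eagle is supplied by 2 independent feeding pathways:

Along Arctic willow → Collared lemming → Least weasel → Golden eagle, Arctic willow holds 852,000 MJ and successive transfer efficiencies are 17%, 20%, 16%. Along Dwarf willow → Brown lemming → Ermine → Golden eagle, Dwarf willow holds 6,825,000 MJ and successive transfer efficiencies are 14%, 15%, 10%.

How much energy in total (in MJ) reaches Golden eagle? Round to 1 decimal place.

18967.4 MJ

Via Arctic willow: 852000 × 0.17 × 0.2 × 0.16 = 4634.88 MJ
Via Dwarf willow: 6825000 × 0.14 × 0.15 × 0.1 = 14332.5 MJ
Total at Golden eagle: 4634.88 + 14332.5 = 18967.38 MJ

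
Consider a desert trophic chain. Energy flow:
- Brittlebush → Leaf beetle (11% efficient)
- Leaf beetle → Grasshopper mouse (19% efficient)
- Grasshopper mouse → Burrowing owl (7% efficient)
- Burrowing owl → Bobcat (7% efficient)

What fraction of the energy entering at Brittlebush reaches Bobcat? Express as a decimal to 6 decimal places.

Product of link efficiencies: 0.11 × 0.19 × 0.07 × 0.07 = 0.00010241

0.000102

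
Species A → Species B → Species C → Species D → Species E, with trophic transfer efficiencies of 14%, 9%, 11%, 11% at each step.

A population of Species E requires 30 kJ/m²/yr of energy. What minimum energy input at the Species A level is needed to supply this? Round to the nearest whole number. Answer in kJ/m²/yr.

196773 kJ/m²/yr

Cumulative transfer efficiency: 0.14 × 0.09 × 0.11 × 0.11 = 0.00015246
Species A energy = 30 / 0.00015246 = 196773 kJ/m²/yr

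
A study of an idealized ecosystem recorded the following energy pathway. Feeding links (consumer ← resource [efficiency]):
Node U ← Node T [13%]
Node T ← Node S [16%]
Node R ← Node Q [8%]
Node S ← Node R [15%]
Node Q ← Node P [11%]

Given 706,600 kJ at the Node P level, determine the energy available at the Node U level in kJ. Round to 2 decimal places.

Node Q: 706600 × 0.11 = 77726 kJ
Node R: 77726 × 0.08 = 6218.08 kJ
Node S: 6218.08 × 0.15 = 932.712 kJ
Node T: 932.712 × 0.16 = 149.23392 kJ
Node U: 149.23392 × 0.13 = 19.4004096 kJ

19.40 kJ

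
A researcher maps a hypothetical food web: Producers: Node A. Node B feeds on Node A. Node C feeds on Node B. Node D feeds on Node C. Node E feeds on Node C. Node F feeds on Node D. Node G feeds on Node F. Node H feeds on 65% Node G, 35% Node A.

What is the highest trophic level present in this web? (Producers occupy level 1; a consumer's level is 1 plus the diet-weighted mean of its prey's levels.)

6

Node B: 1 + 1 = 2
Node C: 1 + 2 = 3
Node D: 1 + 3 = 4
Node E: 1 + 3 = 4
Node F: 1 + 4 = 5
Node G: 1 + 5 = 6
Node H: 1 + (0.65×6 + 0.35×1) = 5.25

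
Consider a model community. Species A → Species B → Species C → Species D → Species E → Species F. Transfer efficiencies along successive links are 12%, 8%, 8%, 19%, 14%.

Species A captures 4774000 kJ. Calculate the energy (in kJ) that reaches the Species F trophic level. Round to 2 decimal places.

97.53 kJ

Species B: 4774000 × 0.12 = 572880 kJ
Species C: 572880 × 0.08 = 45830.4 kJ
Species D: 45830.4 × 0.08 = 3666.432 kJ
Species E: 3666.432 × 0.19 = 696.62208 kJ
Species F: 696.62208 × 0.14 = 97.5270912 kJ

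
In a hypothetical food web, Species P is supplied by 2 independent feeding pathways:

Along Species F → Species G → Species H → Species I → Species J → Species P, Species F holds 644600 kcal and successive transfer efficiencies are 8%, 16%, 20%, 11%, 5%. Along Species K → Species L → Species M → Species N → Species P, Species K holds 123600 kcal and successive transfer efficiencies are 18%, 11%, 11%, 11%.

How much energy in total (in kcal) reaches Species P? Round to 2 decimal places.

Via Species F: 644600 × 0.08 × 0.16 × 0.2 × 0.11 × 0.05 = 9.075968 kcal
Via Species K: 123600 × 0.18 × 0.11 × 0.11 × 0.11 = 29.612088 kcal
Total at Species P: 9.075968 + 29.612088 = 38.688056 kcal

38.69 kcal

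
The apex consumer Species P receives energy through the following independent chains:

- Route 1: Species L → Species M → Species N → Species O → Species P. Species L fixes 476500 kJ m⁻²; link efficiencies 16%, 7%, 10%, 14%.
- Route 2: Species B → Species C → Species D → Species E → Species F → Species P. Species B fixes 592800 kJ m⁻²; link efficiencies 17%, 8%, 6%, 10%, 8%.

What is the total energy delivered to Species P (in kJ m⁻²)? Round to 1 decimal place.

78.6 kJ m⁻²

Route 1: 476500 × 0.16 × 0.07 × 0.1 × 0.14 = 74.7152 kJ m⁻²
Route 2: 592800 × 0.17 × 0.08 × 0.06 × 0.1 × 0.08 = 3.8697984 kJ m⁻²
Total at Species P: 74.7152 + 3.8697984 = 78.5849984 kJ m⁻²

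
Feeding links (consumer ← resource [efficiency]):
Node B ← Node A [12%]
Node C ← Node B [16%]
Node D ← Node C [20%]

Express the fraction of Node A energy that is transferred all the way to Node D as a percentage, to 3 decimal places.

0.384%

Product of link efficiencies: 0.12 × 0.16 × 0.2 = 0.00384
As a percentage: 0.00384 × 100 = 0.384%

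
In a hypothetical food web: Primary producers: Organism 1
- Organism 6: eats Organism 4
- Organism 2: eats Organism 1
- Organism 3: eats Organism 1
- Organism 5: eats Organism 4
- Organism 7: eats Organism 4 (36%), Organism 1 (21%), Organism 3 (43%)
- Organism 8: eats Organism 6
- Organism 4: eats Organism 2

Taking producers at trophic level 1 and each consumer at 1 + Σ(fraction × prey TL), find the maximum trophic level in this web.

5

Organism 2: 1 + 1 = 2
Organism 3: 1 + 1 = 2
Organism 4: 1 + 2 = 3
Organism 5: 1 + 3 = 4
Organism 6: 1 + 3 = 4
Organism 7: 1 + (0.36×3 + 0.21×1 + 0.43×2) = 3.15
Organism 8: 1 + 4 = 5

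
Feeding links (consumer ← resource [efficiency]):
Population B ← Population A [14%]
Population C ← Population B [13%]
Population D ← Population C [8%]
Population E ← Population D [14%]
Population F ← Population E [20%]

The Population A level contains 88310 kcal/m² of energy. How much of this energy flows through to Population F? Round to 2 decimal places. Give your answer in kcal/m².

Population B: 88310 × 0.14 = 12363.4 kcal/m²
Population C: 12363.4 × 0.13 = 1607.242 kcal/m²
Population D: 1607.242 × 0.08 = 128.57936 kcal/m²
Population E: 128.57936 × 0.14 = 18.0011104 kcal/m²
Population F: 18.0011104 × 0.2 = 3.60022208 kcal/m²

3.60 kcal/m²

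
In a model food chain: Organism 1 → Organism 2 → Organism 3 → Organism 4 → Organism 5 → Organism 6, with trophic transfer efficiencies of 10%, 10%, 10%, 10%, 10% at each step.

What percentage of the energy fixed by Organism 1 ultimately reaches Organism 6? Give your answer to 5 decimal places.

0.00100%

Product of link efficiencies: 0.1 × 0.1 × 0.1 × 0.1 × 0.1 = 0.00001
As a percentage: 0.00001 × 100 = 0.00100%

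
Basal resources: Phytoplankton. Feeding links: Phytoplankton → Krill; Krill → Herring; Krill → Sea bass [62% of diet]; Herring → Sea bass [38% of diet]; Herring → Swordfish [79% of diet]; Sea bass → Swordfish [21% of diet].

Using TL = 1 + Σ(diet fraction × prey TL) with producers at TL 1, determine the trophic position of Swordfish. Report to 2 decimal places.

4.08

Krill: 1 + 1 = 2
Herring: 1 + 2 = 3
Sea bass: 1 + (0.62×2 + 0.38×3) = 3.38
Swordfish: 1 + (0.79×3 + 0.21×3.38) = 4.0798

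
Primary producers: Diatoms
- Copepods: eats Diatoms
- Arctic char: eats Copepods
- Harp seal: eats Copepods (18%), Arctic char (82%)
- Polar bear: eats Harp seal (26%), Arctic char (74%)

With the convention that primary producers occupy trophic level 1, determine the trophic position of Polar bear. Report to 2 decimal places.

Copepods: 1 + 1 = 2
Arctic char: 1 + 2 = 3
Harp seal: 1 + (0.18×2 + 0.82×3) = 3.82
Polar bear: 1 + (0.26×3.82 + 0.74×3) = 4.2132

4.21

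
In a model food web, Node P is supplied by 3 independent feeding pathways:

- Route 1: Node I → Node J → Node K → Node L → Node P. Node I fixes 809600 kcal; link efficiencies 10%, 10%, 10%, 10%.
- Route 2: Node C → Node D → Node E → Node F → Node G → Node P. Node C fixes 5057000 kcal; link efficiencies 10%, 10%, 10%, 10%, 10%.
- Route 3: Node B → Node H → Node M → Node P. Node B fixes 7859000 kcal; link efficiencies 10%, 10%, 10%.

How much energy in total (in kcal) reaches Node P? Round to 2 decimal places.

7990.53 kcal

Route 1: 809600 × 0.1 × 0.1 × 0.1 × 0.1 = 80.96 kcal
Route 2: 5057000 × 0.1 × 0.1 × 0.1 × 0.1 × 0.1 = 50.57 kcal
Route 3: 7859000 × 0.1 × 0.1 × 0.1 = 7859 kcal
Total at Node P: 80.96 + 50.57 + 7859 = 7990.53 kcal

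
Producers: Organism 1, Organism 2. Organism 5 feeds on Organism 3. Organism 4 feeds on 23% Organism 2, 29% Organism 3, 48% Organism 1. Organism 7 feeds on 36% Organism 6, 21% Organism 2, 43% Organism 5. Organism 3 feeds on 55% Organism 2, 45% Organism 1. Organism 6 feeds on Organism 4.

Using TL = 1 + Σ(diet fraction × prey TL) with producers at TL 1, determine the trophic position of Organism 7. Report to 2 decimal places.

3.68

Organism 3: 1 + (0.55×1 + 0.45×1) = 2
Organism 4: 1 + (0.23×1 + 0.29×2 + 0.48×1) = 2.29
Organism 5: 1 + 2 = 3
Organism 6: 1 + 2.29 = 3.29
Organism 7: 1 + (0.36×3.29 + 0.21×1 + 0.43×3) = 3.6844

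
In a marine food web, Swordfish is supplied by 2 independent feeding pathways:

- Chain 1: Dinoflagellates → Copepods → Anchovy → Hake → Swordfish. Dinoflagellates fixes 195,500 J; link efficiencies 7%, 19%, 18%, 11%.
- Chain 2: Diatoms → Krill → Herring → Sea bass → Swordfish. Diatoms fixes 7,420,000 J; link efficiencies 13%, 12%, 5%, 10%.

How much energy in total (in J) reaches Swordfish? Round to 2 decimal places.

Chain 1: 195500 × 0.07 × 0.19 × 0.18 × 0.11 = 51.48297 J
Chain 2: 7420000 × 0.13 × 0.12 × 0.05 × 0.1 = 578.76 J
Total at Swordfish: 51.48297 + 578.76 = 630.24297 J

630.24 J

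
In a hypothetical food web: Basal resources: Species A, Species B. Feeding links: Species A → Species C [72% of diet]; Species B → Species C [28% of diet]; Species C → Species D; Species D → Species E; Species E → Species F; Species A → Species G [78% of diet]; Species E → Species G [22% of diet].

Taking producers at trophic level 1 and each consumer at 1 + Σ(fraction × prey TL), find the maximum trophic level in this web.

Species C: 1 + (0.72×1 + 0.28×1) = 2
Species D: 1 + 2 = 3
Species E: 1 + 3 = 4
Species F: 1 + 4 = 5
Species G: 1 + (0.78×1 + 0.22×4) = 2.66

5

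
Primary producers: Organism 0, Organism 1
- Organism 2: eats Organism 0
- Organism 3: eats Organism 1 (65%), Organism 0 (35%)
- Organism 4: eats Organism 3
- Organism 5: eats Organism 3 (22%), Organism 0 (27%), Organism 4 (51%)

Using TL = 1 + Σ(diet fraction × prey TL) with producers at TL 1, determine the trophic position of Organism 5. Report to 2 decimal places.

Organism 2: 1 + 1 = 2
Organism 3: 1 + (0.65×1 + 0.35×1) = 2
Organism 4: 1 + 2 = 3
Organism 5: 1 + (0.22×2 + 0.27×1 + 0.51×3) = 3.24

3.24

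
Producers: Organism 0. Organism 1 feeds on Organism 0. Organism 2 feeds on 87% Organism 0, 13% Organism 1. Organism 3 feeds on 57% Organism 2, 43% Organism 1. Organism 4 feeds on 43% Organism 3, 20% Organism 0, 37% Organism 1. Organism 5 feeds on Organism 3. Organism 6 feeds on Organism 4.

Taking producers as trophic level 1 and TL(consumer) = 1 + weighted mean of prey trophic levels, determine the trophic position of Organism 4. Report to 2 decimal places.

3.26

Organism 1: 1 + 1 = 2
Organism 2: 1 + (0.87×1 + 0.13×2) = 2.13
Organism 3: 1 + (0.57×2.13 + 0.43×2) = 3.0741
Organism 4: 1 + (0.43×3.0741 + 0.2×1 + 0.37×2) = 3.261863
Organism 5: 1 + 3.0741 = 4.0741
Organism 6: 1 + 3.261863 = 4.261863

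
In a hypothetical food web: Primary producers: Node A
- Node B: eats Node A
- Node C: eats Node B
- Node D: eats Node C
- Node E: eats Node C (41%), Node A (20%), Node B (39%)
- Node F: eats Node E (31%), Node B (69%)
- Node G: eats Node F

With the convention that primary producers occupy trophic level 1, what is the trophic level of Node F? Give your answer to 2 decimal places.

3.38

Node B: 1 + 1 = 2
Node C: 1 + 2 = 3
Node D: 1 + 3 = 4
Node E: 1 + (0.41×3 + 0.2×1 + 0.39×2) = 3.21
Node F: 1 + (0.31×3.21 + 0.69×2) = 3.3751
Node G: 1 + 3.3751 = 4.3751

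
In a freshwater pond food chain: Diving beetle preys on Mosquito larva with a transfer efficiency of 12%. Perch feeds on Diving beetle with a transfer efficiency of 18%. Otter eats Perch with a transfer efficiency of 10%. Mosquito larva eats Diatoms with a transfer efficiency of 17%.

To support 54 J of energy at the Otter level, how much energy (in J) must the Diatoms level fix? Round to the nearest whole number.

147059 J

Cumulative transfer efficiency: 0.17 × 0.12 × 0.18 × 0.1 = 0.0003672
Diatoms energy = 54 / 0.0003672 = 147059 J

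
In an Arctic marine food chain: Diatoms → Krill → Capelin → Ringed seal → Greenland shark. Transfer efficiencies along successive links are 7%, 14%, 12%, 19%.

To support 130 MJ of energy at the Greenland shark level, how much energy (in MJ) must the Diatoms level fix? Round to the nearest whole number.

Cumulative transfer efficiency: 0.07 × 0.14 × 0.12 × 0.19 = 0.00022344
Diatoms energy = 130 / 0.00022344 = 581812 MJ

581812 MJ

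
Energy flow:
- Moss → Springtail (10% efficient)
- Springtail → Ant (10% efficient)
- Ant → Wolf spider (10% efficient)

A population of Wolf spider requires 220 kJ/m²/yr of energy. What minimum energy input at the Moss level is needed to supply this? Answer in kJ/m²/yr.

Cumulative transfer efficiency: 0.1 × 0.1 × 0.1 = 0.001
Moss energy = 220 / 0.001 = 220000 kJ/m²/yr

220000 kJ/m²/yr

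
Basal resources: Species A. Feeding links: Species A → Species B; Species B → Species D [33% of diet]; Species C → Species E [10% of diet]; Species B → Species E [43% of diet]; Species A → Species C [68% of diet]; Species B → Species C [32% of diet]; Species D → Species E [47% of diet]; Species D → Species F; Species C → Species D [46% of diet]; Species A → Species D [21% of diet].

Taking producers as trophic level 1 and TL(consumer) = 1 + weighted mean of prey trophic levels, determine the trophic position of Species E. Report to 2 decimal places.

Species B: 1 + 1 = 2
Species C: 1 + (0.32×2 + 0.68×1) = 2.32
Species D: 1 + (0.33×2 + 0.21×1 + 0.46×2.32) = 2.9372
Species E: 1 + (0.47×2.9372 + 0.1×2.32 + 0.43×2) = 3.472484
Species F: 1 + 2.9372 = 3.9372

3.47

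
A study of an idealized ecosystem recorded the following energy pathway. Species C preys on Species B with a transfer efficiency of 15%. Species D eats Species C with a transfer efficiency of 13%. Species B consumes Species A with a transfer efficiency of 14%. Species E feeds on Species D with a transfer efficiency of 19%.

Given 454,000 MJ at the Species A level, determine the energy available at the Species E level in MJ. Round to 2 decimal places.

235.49 MJ

Species B: 454000 × 0.14 = 63560 MJ
Species C: 63560 × 0.15 = 9534 MJ
Species D: 9534 × 0.13 = 1239.42 MJ
Species E: 1239.42 × 0.19 = 235.4898 MJ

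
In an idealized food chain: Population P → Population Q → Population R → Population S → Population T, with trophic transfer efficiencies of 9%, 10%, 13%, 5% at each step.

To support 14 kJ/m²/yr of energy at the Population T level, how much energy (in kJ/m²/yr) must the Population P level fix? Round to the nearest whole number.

Cumulative transfer efficiency: 0.09 × 0.1 × 0.13 × 0.05 = 0.0000585
Population P energy = 14 / 0.0000585 = 239316 kJ/m²/yr

239316 kJ/m²/yr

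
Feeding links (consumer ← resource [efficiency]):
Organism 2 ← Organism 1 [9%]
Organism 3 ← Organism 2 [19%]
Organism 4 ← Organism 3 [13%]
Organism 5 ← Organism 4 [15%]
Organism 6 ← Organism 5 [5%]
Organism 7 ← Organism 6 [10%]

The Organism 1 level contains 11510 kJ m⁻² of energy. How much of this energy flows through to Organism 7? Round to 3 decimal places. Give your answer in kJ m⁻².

0.019 kJ m⁻²

Organism 2: 11510 × 0.09 = 1035.9 kJ m⁻²
Organism 3: 1035.9 × 0.19 = 196.821 kJ m⁻²
Organism 4: 196.821 × 0.13 = 25.58673 kJ m⁻²
Organism 5: 25.58673 × 0.15 = 3.8380095 kJ m⁻²
Organism 6: 3.8380095 × 0.05 = 0.191900475 kJ m⁻²
Organism 7: 0.191900475 × 0.1 = 0.0191900475 kJ m⁻²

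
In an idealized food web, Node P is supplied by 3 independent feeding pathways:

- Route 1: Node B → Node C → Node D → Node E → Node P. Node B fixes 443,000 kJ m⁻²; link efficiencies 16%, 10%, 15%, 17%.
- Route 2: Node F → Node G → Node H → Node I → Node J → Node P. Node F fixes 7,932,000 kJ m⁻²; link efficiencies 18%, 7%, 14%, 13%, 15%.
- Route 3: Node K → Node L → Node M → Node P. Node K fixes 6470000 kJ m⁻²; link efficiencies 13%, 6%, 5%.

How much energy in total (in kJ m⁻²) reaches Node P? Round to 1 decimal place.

Route 1: 443000 × 0.16 × 0.1 × 0.15 × 0.17 = 180.744 kJ m⁻²
Route 2: 7932000 × 0.18 × 0.07 × 0.14 × 0.13 × 0.15 = 272.844936 kJ m⁻²
Route 3: 6470000 × 0.13 × 0.06 × 0.05 = 2523.3 kJ m⁻²
Total at Node P: 180.744 + 272.844936 + 2523.3 = 2976.888936 kJ m⁻²

2976.9 kJ m⁻²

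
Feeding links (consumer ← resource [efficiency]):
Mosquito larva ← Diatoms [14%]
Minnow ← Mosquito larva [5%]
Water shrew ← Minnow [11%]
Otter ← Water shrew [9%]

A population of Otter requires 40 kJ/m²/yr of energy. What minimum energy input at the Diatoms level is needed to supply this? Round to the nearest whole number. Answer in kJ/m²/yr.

Cumulative transfer efficiency: 0.14 × 0.05 × 0.11 × 0.09 = 0.0000693
Diatoms energy = 40 / 0.0000693 = 577201 kJ/m²/yr

577201 kJ/m²/yr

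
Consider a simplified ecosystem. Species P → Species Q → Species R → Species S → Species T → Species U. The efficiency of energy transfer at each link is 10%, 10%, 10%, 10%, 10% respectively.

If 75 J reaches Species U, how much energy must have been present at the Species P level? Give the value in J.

7500000 J

Cumulative transfer efficiency: 0.1 × 0.1 × 0.1 × 0.1 × 0.1 = 0.00001
Species P energy = 75 / 0.00001 = 7500000 J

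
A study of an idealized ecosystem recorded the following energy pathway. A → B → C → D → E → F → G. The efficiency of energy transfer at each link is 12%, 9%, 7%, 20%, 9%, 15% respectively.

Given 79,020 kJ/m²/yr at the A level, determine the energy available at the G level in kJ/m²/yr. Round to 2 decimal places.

B: 79020 × 0.12 = 9482.4 kJ/m²/yr
C: 9482.4 × 0.09 = 853.416 kJ/m²/yr
D: 853.416 × 0.07 = 59.73912 kJ/m²/yr
E: 59.73912 × 0.2 = 11.947824 kJ/m²/yr
F: 11.947824 × 0.09 = 1.07530416 kJ/m²/yr
G: 1.07530416 × 0.15 = 0.161295624 kJ/m²/yr

0.16 kJ/m²/yr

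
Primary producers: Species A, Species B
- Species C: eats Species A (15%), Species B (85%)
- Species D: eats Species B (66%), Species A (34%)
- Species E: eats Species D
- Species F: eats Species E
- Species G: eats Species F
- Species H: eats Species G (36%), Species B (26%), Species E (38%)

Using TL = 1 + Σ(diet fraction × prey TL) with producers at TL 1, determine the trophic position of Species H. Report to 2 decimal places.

4.20

Species C: 1 + (0.15×1 + 0.85×1) = 2
Species D: 1 + (0.66×1 + 0.34×1) = 2
Species E: 1 + 2 = 3
Species F: 1 + 3 = 4
Species G: 1 + 4 = 5
Species H: 1 + (0.36×5 + 0.26×1 + 0.38×3) = 4.2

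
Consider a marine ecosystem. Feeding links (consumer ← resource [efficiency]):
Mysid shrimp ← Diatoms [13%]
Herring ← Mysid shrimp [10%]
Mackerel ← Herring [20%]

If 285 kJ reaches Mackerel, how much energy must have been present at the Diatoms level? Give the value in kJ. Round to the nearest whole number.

109615 kJ

Cumulative transfer efficiency: 0.13 × 0.1 × 0.2 = 0.0026
Diatoms energy = 285 / 0.0026 = 109615 kJ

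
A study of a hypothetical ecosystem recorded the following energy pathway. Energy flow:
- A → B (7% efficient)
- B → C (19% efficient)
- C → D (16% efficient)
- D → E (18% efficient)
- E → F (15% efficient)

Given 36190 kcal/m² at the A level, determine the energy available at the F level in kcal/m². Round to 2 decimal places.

2.08 kcal/m²

B: 36190 × 0.07 = 2533.3 kcal/m²
C: 2533.3 × 0.19 = 481.327 kcal/m²
D: 481.327 × 0.16 = 77.01232 kcal/m²
E: 77.01232 × 0.18 = 13.8622176 kcal/m²
F: 13.8622176 × 0.15 = 2.07933264 kcal/m²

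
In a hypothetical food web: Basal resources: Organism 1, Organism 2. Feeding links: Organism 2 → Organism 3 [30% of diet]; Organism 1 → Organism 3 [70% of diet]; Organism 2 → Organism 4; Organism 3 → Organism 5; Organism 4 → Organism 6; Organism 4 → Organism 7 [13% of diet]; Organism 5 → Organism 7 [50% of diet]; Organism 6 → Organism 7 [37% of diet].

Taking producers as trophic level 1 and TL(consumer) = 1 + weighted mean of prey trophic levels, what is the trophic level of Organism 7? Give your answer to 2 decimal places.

Organism 3: 1 + (0.3×1 + 0.7×1) = 2
Organism 4: 1 + 1 = 2
Organism 5: 1 + 2 = 3
Organism 6: 1 + 2 = 3
Organism 7: 1 + (0.13×2 + 0.5×3 + 0.37×3) = 3.87

3.87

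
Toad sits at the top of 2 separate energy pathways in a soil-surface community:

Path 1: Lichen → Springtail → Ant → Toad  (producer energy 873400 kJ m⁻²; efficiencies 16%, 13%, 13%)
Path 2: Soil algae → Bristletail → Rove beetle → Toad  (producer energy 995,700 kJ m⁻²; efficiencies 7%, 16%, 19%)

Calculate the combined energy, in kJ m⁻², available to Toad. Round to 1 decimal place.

Path 1: 873400 × 0.16 × 0.13 × 0.13 = 2361.6736 kJ m⁻²
Path 2: 995700 × 0.07 × 0.16 × 0.19 = 2118.8496 kJ m⁻²
Total at Toad: 2361.6736 + 2118.8496 = 4480.5232 kJ m⁻²

4480.5 kJ m⁻²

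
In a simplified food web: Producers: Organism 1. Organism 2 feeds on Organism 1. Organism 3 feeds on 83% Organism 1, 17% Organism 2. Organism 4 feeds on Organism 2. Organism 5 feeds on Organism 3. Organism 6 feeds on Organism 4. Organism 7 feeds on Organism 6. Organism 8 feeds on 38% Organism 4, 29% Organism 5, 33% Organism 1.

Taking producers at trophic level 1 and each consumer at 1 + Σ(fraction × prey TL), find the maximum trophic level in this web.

5

Organism 2: 1 + 1 = 2
Organism 3: 1 + (0.83×1 + 0.17×2) = 2.17
Organism 4: 1 + 2 = 3
Organism 5: 1 + 2.17 = 3.17
Organism 6: 1 + 3 = 4
Organism 7: 1 + 4 = 5
Organism 8: 1 + (0.38×3 + 0.29×3.17 + 0.33×1) = 3.3893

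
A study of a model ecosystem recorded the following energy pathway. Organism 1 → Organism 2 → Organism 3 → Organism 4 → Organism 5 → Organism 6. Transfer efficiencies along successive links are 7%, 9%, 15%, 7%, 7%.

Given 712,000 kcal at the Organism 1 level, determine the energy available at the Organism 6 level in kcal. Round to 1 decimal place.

Organism 2: 712000 × 0.07 = 49840 kcal
Organism 3: 49840 × 0.09 = 4485.6 kcal
Organism 4: 4485.6 × 0.15 = 672.84 kcal
Organism 5: 672.84 × 0.07 = 47.0988 kcal
Organism 6: 47.0988 × 0.07 = 3.296916 kcal

3.3 kcal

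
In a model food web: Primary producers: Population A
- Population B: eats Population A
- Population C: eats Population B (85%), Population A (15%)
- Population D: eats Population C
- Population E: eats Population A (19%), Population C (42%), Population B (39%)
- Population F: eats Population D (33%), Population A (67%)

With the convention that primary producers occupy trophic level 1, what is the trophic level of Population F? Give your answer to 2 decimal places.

2.94

Population B: 1 + 1 = 2
Population C: 1 + (0.85×2 + 0.15×1) = 2.85
Population D: 1 + 2.85 = 3.85
Population E: 1 + (0.19×1 + 0.42×2.85 + 0.39×2) = 3.167
Population F: 1 + (0.33×3.85 + 0.67×1) = 2.9405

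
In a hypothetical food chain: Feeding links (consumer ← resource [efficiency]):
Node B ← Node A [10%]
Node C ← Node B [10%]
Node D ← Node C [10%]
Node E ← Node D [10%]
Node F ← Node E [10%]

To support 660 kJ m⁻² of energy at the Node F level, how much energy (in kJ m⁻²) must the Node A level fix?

Cumulative transfer efficiency: 0.1 × 0.1 × 0.1 × 0.1 × 0.1 = 0.00001
Node A energy = 660 / 0.00001 = 66000000 kJ m⁻²

66000000 kJ m⁻²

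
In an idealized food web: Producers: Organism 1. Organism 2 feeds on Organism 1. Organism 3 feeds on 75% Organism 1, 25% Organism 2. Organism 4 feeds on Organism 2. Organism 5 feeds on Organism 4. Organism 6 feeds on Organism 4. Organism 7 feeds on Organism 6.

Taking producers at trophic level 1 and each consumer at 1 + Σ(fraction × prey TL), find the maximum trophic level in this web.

5

Organism 2: 1 + 1 = 2
Organism 3: 1 + (0.75×1 + 0.25×2) = 2.25
Organism 4: 1 + 2 = 3
Organism 5: 1 + 3 = 4
Organism 6: 1 + 3 = 4
Organism 7: 1 + 4 = 5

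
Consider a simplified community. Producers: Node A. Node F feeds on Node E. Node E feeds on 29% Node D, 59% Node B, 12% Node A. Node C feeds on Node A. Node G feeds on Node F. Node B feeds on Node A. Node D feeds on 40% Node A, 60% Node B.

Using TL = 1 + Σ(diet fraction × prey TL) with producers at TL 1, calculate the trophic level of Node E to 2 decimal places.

Node B: 1 + 1 = 2
Node C: 1 + 1 = 2
Node D: 1 + (0.4×1 + 0.6×2) = 2.6
Node E: 1 + (0.29×2.6 + 0.59×2 + 0.12×1) = 3.054
Node F: 1 + 3.054 = 4.054
Node G: 1 + 4.054 = 5.054

3.05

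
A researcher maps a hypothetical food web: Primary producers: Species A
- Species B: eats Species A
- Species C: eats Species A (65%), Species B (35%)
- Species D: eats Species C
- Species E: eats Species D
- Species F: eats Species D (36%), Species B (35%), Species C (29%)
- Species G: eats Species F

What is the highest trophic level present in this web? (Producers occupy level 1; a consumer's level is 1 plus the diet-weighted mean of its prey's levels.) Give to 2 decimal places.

4.59

Species B: 1 + 1 = 2
Species C: 1 + (0.65×1 + 0.35×2) = 2.35
Species D: 1 + 2.35 = 3.35
Species E: 1 + 3.35 = 4.35
Species F: 1 + (0.36×3.35 + 0.35×2 + 0.29×2.35) = 3.5875
Species G: 1 + 3.5875 = 4.5875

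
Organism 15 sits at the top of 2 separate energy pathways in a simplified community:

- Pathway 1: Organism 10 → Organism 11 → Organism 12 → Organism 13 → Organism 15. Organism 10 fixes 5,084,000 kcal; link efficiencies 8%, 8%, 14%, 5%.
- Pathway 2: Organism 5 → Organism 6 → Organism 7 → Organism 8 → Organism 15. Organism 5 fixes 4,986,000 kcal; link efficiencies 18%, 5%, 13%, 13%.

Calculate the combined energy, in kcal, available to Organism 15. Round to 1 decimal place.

986.1 kcal

Pathway 1: 5084000 × 0.08 × 0.08 × 0.14 × 0.05 = 227.7632 kcal
Pathway 2: 4986000 × 0.18 × 0.05 × 0.13 × 0.13 = 758.3706 kcal
Total at Organism 15: 227.7632 + 758.3706 = 986.1338 kcal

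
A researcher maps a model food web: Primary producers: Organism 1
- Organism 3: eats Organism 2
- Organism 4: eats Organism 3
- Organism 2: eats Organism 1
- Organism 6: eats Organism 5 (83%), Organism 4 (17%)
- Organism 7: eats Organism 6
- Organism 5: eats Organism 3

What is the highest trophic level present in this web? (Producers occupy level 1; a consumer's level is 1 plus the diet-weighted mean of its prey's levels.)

Organism 2: 1 + 1 = 2
Organism 3: 1 + 2 = 3
Organism 4: 1 + 3 = 4
Organism 5: 1 + 3 = 4
Organism 6: 1 + (0.83×4 + 0.17×4) = 5
Organism 7: 1 + 5 = 6

6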